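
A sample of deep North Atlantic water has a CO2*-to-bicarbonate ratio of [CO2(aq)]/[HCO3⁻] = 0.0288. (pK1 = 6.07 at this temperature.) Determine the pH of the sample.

pH = 7.61

From K1 = [H⁺][HCO3⁻]/[CO2(aq)]:  pH = pK1 − log₁₀([CO2(aq)]/[HCO3⁻])
log₁₀(0.0288) = -1.541
pH = 6.07 − (-1.541) = 7.61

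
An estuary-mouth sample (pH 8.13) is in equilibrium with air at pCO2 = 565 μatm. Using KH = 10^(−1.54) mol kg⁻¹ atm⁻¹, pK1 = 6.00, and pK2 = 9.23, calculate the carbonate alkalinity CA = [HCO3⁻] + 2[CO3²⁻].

[CO2*] = KH · pCO2 = 10^(−1.54) × 565×10^-6 = 1.629×10^-5 mol/kg
α₀ = 1/(1 + K1/[H⁺] + K1K2/[H⁺]²) = 1/(1 + 10^+2.13 + 10^+1.03) = 0.006821
DIC = [CO2*]/α₀ = 1.629×10^-5 / 0.006821 = 2.389 mmol/kg
CA = (α₁ + 2α₂)·DIC = (0.9201 + 2×0.07309) × 2.389 = 2.55 mmol/kg

CA = 2.55 mmol/kg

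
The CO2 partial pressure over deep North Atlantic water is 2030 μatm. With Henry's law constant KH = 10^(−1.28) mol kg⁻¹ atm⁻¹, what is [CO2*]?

[CO2*] = 107 μmol/kg

KH = 10^(−1.28) = 5.248×10^-2 mol kg⁻¹ atm⁻¹
[CO2*] = KH · pCO2 = 5.248×10^-2 × 2030×10^-6 atm = 1.07×10^-4 mol/kg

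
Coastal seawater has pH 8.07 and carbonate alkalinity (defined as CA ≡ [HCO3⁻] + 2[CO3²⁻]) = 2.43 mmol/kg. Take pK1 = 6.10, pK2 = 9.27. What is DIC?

DIC = 2.32 mmol/kg

CA = [HCO3⁻] + 2[CO3²⁻] = (α₁ + 2α₂)·DIC
At pH 8.07: [H⁺]/K1 = 10^-1.97 = 0.010715, K2/[H⁺] = 10^-1.20 = 0.063096
α₁ = 1/(1 + 0.010715 + 0.063096) = 1/1.0738 = 0.9313; α₂ = α₁·K2/[H⁺] = 0.05876
α₁ + 2α₂ = 1.0488
DIC = CA / (α₁ + 2α₂) = 2.43 / 1.0488 = 2.32 mmol/kg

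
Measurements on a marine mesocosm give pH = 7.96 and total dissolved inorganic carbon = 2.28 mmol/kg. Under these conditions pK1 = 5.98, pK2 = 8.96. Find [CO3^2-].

[CO3²⁻] = 0.205 mmol/kg

α₂ = 1 / (1 + [H⁺]/K2 + [H⁺]²/(K1K2)) = 1 / (1 + 10^+1.00 + 10^-0.98)
   = 1 / (1 + 10.000 + 0.10471) = 1/11.105 = 0.09005
[CO3²⁻] = α₂ × DIC = 0.09005 × 2.28 = 0.205 mmol/kg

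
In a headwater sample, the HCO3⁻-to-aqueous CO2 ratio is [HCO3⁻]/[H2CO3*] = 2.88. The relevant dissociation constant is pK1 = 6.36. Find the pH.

pH = 6.82

From K1 = [H⁺][HCO3⁻]/[H2CO3*]:  pH = pK1 + log₁₀([HCO3⁻]/[H2CO3*])
log₁₀(2.88) = +0.459
pH = 6.36 + (+0.459) = 6.82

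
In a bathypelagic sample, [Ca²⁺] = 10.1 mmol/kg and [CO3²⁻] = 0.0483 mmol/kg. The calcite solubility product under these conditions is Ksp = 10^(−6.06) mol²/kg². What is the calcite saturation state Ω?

Ω = 0.560

Ksp = 10^(−6.06) = 8.710×10^-7
Ω = [Ca²⁺][CO3²⁻]/Ksp = (10.1×10^-3)(0.0483×10^-3) / 8.710×10^-7 = 0.560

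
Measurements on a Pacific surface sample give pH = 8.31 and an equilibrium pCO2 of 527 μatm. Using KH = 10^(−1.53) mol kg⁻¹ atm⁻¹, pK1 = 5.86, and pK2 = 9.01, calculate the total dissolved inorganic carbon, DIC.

DIC = 5.27 mmol/kg

[CO2*] = KH · pCO2 = 10^(−1.53) × 527×10^-6 = 1.555×10^-5 mol/kg
α₀ = 1/(1 + K1/[H⁺] + K1K2/[H⁺]²) = 1/(1 + 10^+2.45 + 10^+1.75) = 0.002949
DIC = [CO2*]/α₀ = 1.555×10^-5 / 0.002949 = 5.27 mmol/kg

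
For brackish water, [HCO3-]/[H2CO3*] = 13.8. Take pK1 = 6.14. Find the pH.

From K1 = [H⁺][HCO3-]/[H2CO3*]:  pH = pK1 + log₁₀([HCO3-]/[H2CO3*])
log₁₀(13.8) = +1.140
pH = 6.14 + (+1.140) = 7.28

pH = 7.28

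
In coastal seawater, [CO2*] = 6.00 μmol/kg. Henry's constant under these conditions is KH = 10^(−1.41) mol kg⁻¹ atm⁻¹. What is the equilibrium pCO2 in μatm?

pCO2 = 154 μatm

KH = 10^(−1.41) = 3.890×10^-2 mol kg⁻¹ atm⁻¹
pCO2 = [CO2*]/KH = 6.00×10^-6 / 3.890×10^-2 = 1.54×10^-4 atm = 154 μatm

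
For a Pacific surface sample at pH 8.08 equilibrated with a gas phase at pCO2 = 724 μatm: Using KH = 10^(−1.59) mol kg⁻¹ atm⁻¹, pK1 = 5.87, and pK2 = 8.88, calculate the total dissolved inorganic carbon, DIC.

[CO2*] = KH · pCO2 = 10^(−1.59) × 724×10^-6 = 1.861×10^-5 mol/kg
α₀ = 1/(1 + K1/[H⁺] + K1K2/[H⁺]²) = 1/(1 + 10^+2.21 + 10^+1.41) = 0.005294
DIC = [CO2*]/α₀ = 1.861×10^-5 / 0.005294 = 3.52 mmol/kg

DIC = 3.52 mmol/kg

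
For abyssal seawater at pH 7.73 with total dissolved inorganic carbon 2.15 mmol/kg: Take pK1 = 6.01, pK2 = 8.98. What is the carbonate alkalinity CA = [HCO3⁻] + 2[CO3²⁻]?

CA = 2.22 mmol/kg

CA = [HCO3⁻] + 2[CO3²⁻] = (α₁ + 2α₂)·DIC
At pH 7.73: [H⁺]/K1 = 10^-1.72 = 0.019055, K2/[H⁺] = 10^-1.25 = 0.056234
α₁ = 1/(1 + 0.019055 + 0.056234) = 1/1.0753 = 0.9300; α₂ = α₁·K2/[H⁺] = 0.05230
α₁ + 2α₂ = 1.0346
CA = 1.0346 × 2.15 = 2.22 mmol/kg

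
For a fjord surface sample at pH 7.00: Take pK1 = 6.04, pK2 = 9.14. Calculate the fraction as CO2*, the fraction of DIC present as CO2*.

α₀ = 1 / (1 + K1/[H⁺] + K1K2/[H⁺]²) = 1 / (1 + 10^+0.96 + 10^-1.18)
   = 1 / (1 + 9.1201 + 0.066069) = 1/10.186 = 0.09817

α₀ = 0.0982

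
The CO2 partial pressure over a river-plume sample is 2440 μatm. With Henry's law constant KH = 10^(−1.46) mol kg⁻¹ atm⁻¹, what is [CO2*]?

[CO2*] = 84.6 μmol/kg

KH = 10^(−1.46) = 3.467×10^-2 mol kg⁻¹ atm⁻¹
[CO2*] = KH · pCO2 = 3.467×10^-2 × 2440×10^-6 atm = 8.46×10^-5 mol/kg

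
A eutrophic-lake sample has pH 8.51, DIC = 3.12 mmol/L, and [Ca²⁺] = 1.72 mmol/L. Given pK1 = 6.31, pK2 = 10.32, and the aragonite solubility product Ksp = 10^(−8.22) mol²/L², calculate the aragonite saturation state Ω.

Ω = 13.5

α₂ = 1 / (1 + [H⁺]/K2 + [H⁺]²/(K1K2)) = 1 / (1 + 10^+1.81 + 10^-0.39)
   = 1 / (1 + 64.565 + 0.40738) = 1/65.973 = 0.01516
[CO3²⁻] = α₂ × DIC = 0.01516 × 3.12 = 0.04729 mmol/L
Ksp = 10^(−8.22) = 6.026×10^-9
Ω = [Ca²⁺][CO3²⁻]/Ksp = (1.72×10^-3)(4.729×10^-5) / 6.026×10^-9 = 13.5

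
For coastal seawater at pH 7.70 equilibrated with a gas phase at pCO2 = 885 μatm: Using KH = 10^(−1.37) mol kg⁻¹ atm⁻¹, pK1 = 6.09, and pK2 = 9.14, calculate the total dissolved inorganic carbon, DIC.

DIC = 1.63 mmol/kg

[CO2*] = KH · pCO2 = 10^(−1.37) × 885×10^-6 = 3.775×10^-5 mol/kg
α₀ = 1/(1 + K1/[H⁺] + K1K2/[H⁺]²) = 1/(1 + 10^+1.61 + 10^+0.17) = 0.02314
DIC = [CO2*]/α₀ = 3.775×10^-5 / 0.02314 = 1.63 mmol/kg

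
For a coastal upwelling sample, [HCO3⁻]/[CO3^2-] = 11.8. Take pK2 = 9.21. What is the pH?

pH = 8.14

From K2 = [H⁺][CO3^2-]/[HCO3⁻]:  pH = pK2 − log₁₀([HCO3⁻]/[CO3^2-])
log₁₀(11.8) = +1.072
pH = 9.21 − (+1.072) = 8.14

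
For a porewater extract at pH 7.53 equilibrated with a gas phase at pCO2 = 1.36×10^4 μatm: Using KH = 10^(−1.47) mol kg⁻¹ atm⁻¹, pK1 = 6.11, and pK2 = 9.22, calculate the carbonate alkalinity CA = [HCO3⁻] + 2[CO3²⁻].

[CO2*] = KH · pCO2 = 10^(−1.47) × 1.36×10^4×10^-6 = 4.608×10^-4 mol/kg
α₀ = 1/(1 + K1/[H⁺] + K1K2/[H⁺]²) = 1/(1 + 10^+1.42 + 10^-0.27) = 0.03592
DIC = [CO2*]/α₀ = 4.608×10^-4 / 0.03592 = 12.83 mmol/kg
CA = (α₁ + 2α₂)·DIC = (0.9448 + 2×0.01929) × 12.83 = 12.6 mmol/kg

CA = 12.6 mmol/kg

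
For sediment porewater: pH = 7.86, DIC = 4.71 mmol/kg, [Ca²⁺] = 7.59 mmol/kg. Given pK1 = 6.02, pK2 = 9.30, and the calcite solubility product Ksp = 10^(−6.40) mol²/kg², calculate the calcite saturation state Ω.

Ω = 3.10

α₂ = 1 / (1 + [H⁺]/K2 + [H⁺]²/(K1K2)) = 1 / (1 + 10^+1.44 + 10^-0.40)
   = 1 / (1 + 27.542 + 0.39811) = 1/28.940 = 0.03455
[CO3²⁻] = α₂ × DIC = 0.03455 × 4.71 = 0.1627 mmol/kg
Ksp = 10^(−6.40) = 3.981×10^-7
Ω = [Ca²⁺][CO3²⁻]/Ksp = (7.59×10^-3)(1.627×10^-4) / 3.981×10^-7 = 3.10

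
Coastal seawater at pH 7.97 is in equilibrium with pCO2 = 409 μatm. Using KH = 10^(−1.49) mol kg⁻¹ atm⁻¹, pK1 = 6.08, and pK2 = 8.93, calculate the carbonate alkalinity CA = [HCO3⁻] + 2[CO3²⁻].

CA = 1.25 mmol/kg

[CO2*] = KH · pCO2 = 10^(−1.49) × 409×10^-6 = 1.323×10^-5 mol/kg
α₀ = 1/(1 + K1/[H⁺] + K1K2/[H⁺]²) = 1/(1 + 10^+1.89 + 10^+0.93) = 0.01148
DIC = [CO2*]/α₀ = 1.323×10^-5 / 0.01148 = 1.153 mmol/kg
CA = (α₁ + 2α₂)·DIC = (0.8908 + 2×0.09768) × 1.153 = 1.25 mmol/kg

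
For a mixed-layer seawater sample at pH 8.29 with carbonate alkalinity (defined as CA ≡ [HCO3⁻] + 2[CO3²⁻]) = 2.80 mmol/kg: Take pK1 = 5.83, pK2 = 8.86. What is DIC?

DIC = 2.32 mmol/kg

CA = [HCO3⁻] + 2[CO3²⁻] = (α₁ + 2α₂)·DIC
At pH 8.29: [H⁺]/K1 = 10^-2.46 = 0.0034674, K2/[H⁺] = 10^-0.57 = 0.26915
α₁ = 1/(1 + 0.0034674 + 0.26915) = 1/1.2726 = 0.7858; α₂ = α₁·K2/[H⁺] = 0.2115
α₁ + 2α₂ = 1.2088
DIC = CA / (α₁ + 2α₂) = 2.80 / 1.2088 = 2.32 mmol/kg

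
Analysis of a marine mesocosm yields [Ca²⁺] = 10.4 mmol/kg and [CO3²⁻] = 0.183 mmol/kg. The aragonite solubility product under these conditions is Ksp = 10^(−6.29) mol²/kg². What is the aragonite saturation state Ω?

Ksp = 10^(−6.29) = 5.129×10^-7
Ω = [Ca²⁺][CO3²⁻]/Ksp = (10.4×10^-3)(0.183×10^-3) / 5.129×10^-7 = 3.71

Ω = 3.71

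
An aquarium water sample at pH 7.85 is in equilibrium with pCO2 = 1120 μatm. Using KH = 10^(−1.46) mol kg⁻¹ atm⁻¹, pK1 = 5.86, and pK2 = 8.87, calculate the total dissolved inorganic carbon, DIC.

[CO2*] = KH · pCO2 = 10^(−1.46) × 1120×10^-6 = 3.883×10^-5 mol/kg
α₀ = 1/(1 + K1/[H⁺] + K1K2/[H⁺]²) = 1/(1 + 10^+1.99 + 10^+0.97) = 0.009254
DIC = [CO2*]/α₀ = 3.883×10^-5 / 0.009254 = 4.20 mmol/kg

DIC = 4.20 mmol/kg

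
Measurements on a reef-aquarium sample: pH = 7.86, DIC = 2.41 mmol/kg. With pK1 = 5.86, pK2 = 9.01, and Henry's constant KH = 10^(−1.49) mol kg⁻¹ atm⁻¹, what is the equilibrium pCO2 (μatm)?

α₀ = 1 / (1 + K1/[H⁺] + K1K2/[H⁺]²) = 1 / (1 + 10^+2.00 + 10^+0.85)
   = 1 / (1 + 100.00 + 7.0795) = 1/108.08 = 0.009252
[CO2*] = α₀ × DIC = 0.009252 × 2.41 = 0.02230 mmol/kg
pCO2 = [CO2*]/KH = 2.230×10^-5 / 3.236×10^-2 = 689 μatm

pCO2 = 689 μatm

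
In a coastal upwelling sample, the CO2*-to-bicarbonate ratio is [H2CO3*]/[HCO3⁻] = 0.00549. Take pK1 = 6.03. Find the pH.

From K1 = [H⁺][HCO3⁻]/[H2CO3*]:  pH = pK1 − log₁₀([H2CO3*]/[HCO3⁻])
log₁₀(0.00549) = -2.260
pH = 6.03 − (-2.260) = 8.29

pH = 8.29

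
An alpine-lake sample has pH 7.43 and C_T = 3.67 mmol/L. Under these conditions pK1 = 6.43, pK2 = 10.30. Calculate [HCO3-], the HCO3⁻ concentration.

α₁ = 1 / (1 + [H⁺]/K1 + K2/[H⁺]) = 1 / (1 + 10^-1.00 + 10^-2.87)
   = 1 / (1 + 0.10000 + 0.0013490) = 1/1.1013 = 0.9080
[HCO3⁻] = α₁ × DIC = 0.9080 × 3.67 = 3.33 mmol/L

[HCO3⁻] = 3.33 mmol/L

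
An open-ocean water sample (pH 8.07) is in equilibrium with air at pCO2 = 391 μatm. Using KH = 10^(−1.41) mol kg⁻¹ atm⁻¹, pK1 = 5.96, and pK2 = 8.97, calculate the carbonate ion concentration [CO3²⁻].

[CO2*] = KH · pCO2 = 10^(−1.41) × 391×10^-6 = 1.521×10^-5 mol/kg
α₀ = 1/(1 + K1/[H⁺] + K1K2/[H⁺]²) = 1/(1 + 10^+2.11 + 10^+1.21) = 0.006847
DIC = [CO2*]/α₀ = 1.521×10^-5 / 0.006847 = 2.222 mmol/kg
[CO3²⁻] = α₂·DIC; α₂ = 0.1111, so [CO3²⁻] = 0.1111 × 2.222 = 0.247 mmol/kg

[CO3²⁻] = 0.247 mmol/kg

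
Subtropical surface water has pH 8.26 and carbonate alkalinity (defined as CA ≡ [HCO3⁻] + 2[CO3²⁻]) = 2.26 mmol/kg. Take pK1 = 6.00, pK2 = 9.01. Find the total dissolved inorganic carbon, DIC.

CA = [HCO3⁻] + 2[CO3²⁻] = (α₁ + 2α₂)·DIC
At pH 8.26: [H⁺]/K1 = 10^-2.26 = 0.0054954, K2/[H⁺] = 10^-0.75 = 0.17783
α₁ = 1/(1 + 0.0054954 + 0.17783) = 1/1.1833 = 0.8451; α₂ = α₁·K2/[H⁺] = 0.1503
α₁ + 2α₂ = 1.1456
DIC = CA / (α₁ + 2α₂) = 2.26 / 1.1456 = 1.97 mmol/kg

DIC = 1.97 mmol/kg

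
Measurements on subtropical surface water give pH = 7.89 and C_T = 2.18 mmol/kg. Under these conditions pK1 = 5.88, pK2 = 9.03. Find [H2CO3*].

[CO2*] = 19.7 μmol/kg

α₀ = 1 / (1 + K1/[H⁺] + K1K2/[H⁺]²) = 1 / (1 + 10^+2.01 + 10^+0.87)
   = 1 / (1 + 102.33 + 7.4131) = 1/110.74 = 0.009030
[CO2*] = α₀ × DIC = 0.009030 × 2.18 = 0.0197 mmol/kg = 19.7 μmol/kg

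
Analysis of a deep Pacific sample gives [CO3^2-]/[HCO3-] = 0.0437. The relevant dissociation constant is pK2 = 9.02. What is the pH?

From K2 = [H⁺][CO3^2-]/[HCO3-]:  pH = pK2 + log₁₀([CO3^2-]/[HCO3-])
log₁₀(0.0437) = -1.360
pH = 9.02 + (-1.360) = 7.66

pH = 7.66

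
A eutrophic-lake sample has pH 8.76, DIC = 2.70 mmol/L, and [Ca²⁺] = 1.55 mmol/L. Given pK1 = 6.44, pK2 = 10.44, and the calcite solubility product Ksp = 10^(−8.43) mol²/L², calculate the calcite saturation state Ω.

Ω = 22.9

α₂ = 1 / (1 + [H⁺]/K2 + [H⁺]²/(K1K2)) = 1 / (1 + 10^+1.68 + 10^-0.64)
   = 1 / (1 + 47.863 + 0.22909) = 1/49.092 = 0.02037
[CO3²⁻] = α₂ × DIC = 0.02037 × 2.70 = 0.05500 mmol/L
Ksp = 10^(−8.43) = 3.715×10^-9
Ω = [Ca²⁺][CO3²⁻]/Ksp = (1.55×10^-3)(5.500×10^-5) / 3.715×10^-9 = 22.9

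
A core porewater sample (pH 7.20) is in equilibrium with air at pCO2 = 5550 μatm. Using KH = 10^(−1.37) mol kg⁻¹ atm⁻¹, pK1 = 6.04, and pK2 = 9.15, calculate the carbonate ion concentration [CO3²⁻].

[CO2*] = KH · pCO2 = 10^(−1.37) × 5550×10^-6 = 2.368×10^-4 mol/kg
α₀ = 1/(1 + K1/[H⁺] + K1K2/[H⁺]²) = 1/(1 + 10^+1.16 + 10^-0.79) = 0.06403
DIC = [CO2*]/α₀ = 2.368×10^-4 / 0.06403 = 3.697 mmol/kg
[CO3²⁻] = α₂·DIC; α₂ = 0.01039, so [CO3²⁻] = 0.01039 × 3.697 = 0.0384 mmol/kg

[CO3²⁻] = 0.0384 mmol/kg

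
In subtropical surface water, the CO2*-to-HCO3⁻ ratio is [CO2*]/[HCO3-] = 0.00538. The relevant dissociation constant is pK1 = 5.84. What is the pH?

pH = 8.11

From K1 = [H⁺][HCO3-]/[CO2*]:  pH = pK1 − log₁₀([CO2*]/[HCO3-])
log₁₀(0.00538) = -2.269
pH = 5.84 − (-2.269) = 8.11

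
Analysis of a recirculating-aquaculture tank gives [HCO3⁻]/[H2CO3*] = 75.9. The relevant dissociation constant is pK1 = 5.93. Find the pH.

pH = 7.81

From K1 = [H⁺][HCO3⁻]/[H2CO3*]:  pH = pK1 + log₁₀([HCO3⁻]/[H2CO3*])
log₁₀(75.9) = +1.880
pH = 5.93 + (+1.880) = 7.81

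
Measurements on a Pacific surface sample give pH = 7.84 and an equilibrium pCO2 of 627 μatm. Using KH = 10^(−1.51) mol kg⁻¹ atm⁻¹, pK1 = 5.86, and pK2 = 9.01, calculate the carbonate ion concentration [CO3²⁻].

[CO2*] = KH · pCO2 = 10^(−1.51) × 627×10^-6 = 1.938×10^-5 mol/kg
α₀ = 1/(1 + K1/[H⁺] + K1K2/[H⁺]²) = 1/(1 + 10^+1.98 + 10^+0.81) = 0.009713
DIC = [CO2*]/α₀ = 1.938×10^-5 / 0.009713 = 1.995 mmol/kg
[CO3²⁻] = α₂·DIC; α₂ = 0.06271, so [CO3²⁻] = 0.06271 × 1.995 = 0.125 mmol/kg

[CO3²⁻] = 0.125 mmol/kg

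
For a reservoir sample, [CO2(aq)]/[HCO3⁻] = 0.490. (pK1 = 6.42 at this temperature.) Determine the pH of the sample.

pH = 6.73

From K1 = [H⁺][HCO3⁻]/[CO2(aq)]:  pH = pK1 − log₁₀([CO2(aq)]/[HCO3⁻])
log₁₀(0.490) = -0.310
pH = 6.42 − (-0.310) = 6.73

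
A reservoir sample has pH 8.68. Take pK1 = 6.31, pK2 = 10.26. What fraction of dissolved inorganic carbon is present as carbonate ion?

α₂ = 0.0255

α₂ = 1 / (1 + [H⁺]/K2 + [H⁺]²/(K1K2)) = 1 / (1 + 10^+1.58 + 10^-0.79)
   = 1 / (1 + 38.019 + 0.16218) = 1/39.181 = 0.02552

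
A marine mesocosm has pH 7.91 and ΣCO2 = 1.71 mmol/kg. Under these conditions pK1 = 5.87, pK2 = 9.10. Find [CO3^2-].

[CO3²⁻] = 0.103 mmol/kg

α₂ = 1 / (1 + [H⁺]/K2 + [H⁺]²/(K1K2)) = 1 / (1 + 10^+1.19 + 10^-0.85)
   = 1 / (1 + 15.488 + 0.14125) = 1/16.629 = 0.06013
[CO3²⁻] = α₂ × DIC = 0.06013 × 1.71 = 0.103 mmol/kg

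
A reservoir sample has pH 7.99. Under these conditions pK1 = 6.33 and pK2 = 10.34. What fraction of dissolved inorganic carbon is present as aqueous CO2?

α₀ = 1 / (1 + K1/[H⁺] + K1K2/[H⁺]²) = 1 / (1 + 10^+1.66 + 10^-0.69)
   = 1 / (1 + 45.709 + 0.20417) = 1/46.913 = 0.02132

α₀ = 0.0213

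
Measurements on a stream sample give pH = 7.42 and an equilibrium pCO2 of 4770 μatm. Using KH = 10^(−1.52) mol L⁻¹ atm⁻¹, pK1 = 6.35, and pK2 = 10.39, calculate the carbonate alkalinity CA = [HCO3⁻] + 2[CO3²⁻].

[CO2*] = KH · pCO2 = 10^(−1.52) × 4770×10^-6 = 1.441×10^-4 mol/L
α₀ = 1/(1 + K1/[H⁺] + K1K2/[H⁺]²) = 1/(1 + 10^+1.07 + 10^-1.90) = 0.07836
DIC = [CO2*]/α₀ = 1.441×10^-4 / 0.07836 = 1.838 mmol/L
CA = (α₁ + 2α₂)·DIC = (0.9207 + 2×0.0009865) × 1.838 = 1.70 mmol/L

CA = 1.70 mmol/L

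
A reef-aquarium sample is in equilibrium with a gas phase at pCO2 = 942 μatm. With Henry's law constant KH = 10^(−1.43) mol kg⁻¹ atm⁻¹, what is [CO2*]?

KH = 10^(−1.43) = 3.715×10^-2 mol kg⁻¹ atm⁻¹
[CO2*] = KH · pCO2 = 3.715×10^-2 × 942×10^-6 atm = 3.50×10^-5 mol/kg

[CO2*] = 35.0 μmol/kg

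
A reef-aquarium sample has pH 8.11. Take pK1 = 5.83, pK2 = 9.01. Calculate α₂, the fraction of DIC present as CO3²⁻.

α₂ = 0.111

α₂ = 1 / (1 + [H⁺]/K2 + [H⁺]²/(K1K2)) = 1 / (1 + 10^+0.90 + 10^-1.38)
   = 1 / (1 + 7.9433 + 0.041687) = 1/8.9850 = 0.1113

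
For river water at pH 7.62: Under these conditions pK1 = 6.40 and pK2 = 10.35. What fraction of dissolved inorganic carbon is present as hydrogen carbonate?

α₁ = 1 / (1 + [H⁺]/K1 + K2/[H⁺]) = 1 / (1 + 10^-1.22 + 10^-2.73)
   = 1 / (1 + 0.060256 + 0.0018621) = 1/1.0621 = 0.9415

α₁ = 0.942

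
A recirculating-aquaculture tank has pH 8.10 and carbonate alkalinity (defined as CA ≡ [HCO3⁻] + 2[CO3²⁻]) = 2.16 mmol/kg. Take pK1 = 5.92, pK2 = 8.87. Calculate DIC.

CA = [HCO3⁻] + 2[CO3²⁻] = (α₁ + 2α₂)·DIC
At pH 8.10: [H⁺]/K1 = 10^-2.18 = 0.0066069, K2/[H⁺] = 10^-0.77 = 0.16982
α₁ = 1/(1 + 0.0066069 + 0.16982) = 1/1.1764 = 0.8500; α₂ = α₁·K2/[H⁺] = 0.1444
α₁ + 2α₂ = 1.1387
DIC = CA / (α₁ + 2α₂) = 2.16 / 1.1387 = 1.90 mmol/kg

DIC = 1.90 mmol/kg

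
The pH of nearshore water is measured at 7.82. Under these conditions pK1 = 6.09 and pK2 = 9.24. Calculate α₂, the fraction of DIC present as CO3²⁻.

α₂ = 1 / (1 + [H⁺]/K2 + [H⁺]²/(K1K2)) = 1 / (1 + 10^+1.42 + 10^-0.31)
   = 1 / (1 + 26.303 + 0.48978) = 1/27.792 = 0.03598

α₂ = 0.0360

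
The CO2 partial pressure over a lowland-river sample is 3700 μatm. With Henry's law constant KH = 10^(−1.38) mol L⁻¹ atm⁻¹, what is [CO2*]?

KH = 10^(−1.38) = 4.169×10^-2 mol L⁻¹ atm⁻¹
[CO2*] = KH · pCO2 = 4.169×10^-2 × 3700×10^-6 atm = 1.54×10^-4 mol/L

[CO2*] = 154 μmol/L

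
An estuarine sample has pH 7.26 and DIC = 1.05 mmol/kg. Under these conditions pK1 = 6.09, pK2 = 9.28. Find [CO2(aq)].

α₀ = 1 / (1 + K1/[H⁺] + K1K2/[H⁺]²) = 1 / (1 + 10^+1.17 + 10^-0.85)
   = 1 / (1 + 14.791 + 0.14125) = 1/15.932 = 0.06277
[CO2*] = α₀ × DIC = 0.06277 × 1.05 = 0.0659 mmol/kg

[CO2*] = 0.0659 mmol/kg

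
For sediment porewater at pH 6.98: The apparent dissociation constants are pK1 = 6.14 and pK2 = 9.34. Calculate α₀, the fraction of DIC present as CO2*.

α₀ = 0.126

α₀ = 1 / (1 + K1/[H⁺] + K1K2/[H⁺]²) = 1 / (1 + 10^+0.84 + 10^-1.52)
   = 1 / (1 + 6.9183 + 0.030200) = 1/7.9485 = 0.1258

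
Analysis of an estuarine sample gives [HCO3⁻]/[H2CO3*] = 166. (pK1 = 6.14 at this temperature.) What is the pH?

pH = 8.36

From K1 = [H⁺][HCO3⁻]/[H2CO3*]:  pH = pK1 + log₁₀([HCO3⁻]/[H2CO3*])
log₁₀(166) = +2.220
pH = 6.14 + (+2.220) = 8.36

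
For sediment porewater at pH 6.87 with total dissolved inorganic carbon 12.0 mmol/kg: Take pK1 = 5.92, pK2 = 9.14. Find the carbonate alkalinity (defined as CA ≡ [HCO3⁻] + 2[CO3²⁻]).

CA = 10.9 mmol/kg

CA = [HCO3⁻] + 2[CO3²⁻] = (α₁ + 2α₂)·DIC
At pH 6.87: [H⁺]/K1 = 10^-0.95 = 0.11220, K2/[H⁺] = 10^-2.27 = 0.0053703
α₁ = 1/(1 + 0.11220 + 0.0053703) = 1/1.1176 = 0.8948; α₂ = α₁·K2/[H⁺] = 0.004805
α₁ + 2α₂ = 0.9044
CA = 0.9044 × 12.0 = 10.9 mmol/kg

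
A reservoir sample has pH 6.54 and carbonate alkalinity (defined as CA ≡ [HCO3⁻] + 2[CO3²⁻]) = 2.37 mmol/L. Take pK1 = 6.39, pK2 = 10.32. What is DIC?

CA = [HCO3⁻] + 2[CO3²⁻] = (α₁ + 2α₂)·DIC
At pH 6.54: [H⁺]/K1 = 10^-0.15 = 0.70795, K2/[H⁺] = 10^-3.78 = 0.00016596
α₁ = 1/(1 + 0.70795 + 0.00016596) = 1/1.7081 = 0.5854; α₂ = α₁·K2/[H⁺] = 9.716×10^-5
α₁ + 2α₂ = 0.5856
DIC = CA / (α₁ + 2α₂) = 2.37 / 0.5856 = 4.05 mmol/L

DIC = 4.05 mmol/L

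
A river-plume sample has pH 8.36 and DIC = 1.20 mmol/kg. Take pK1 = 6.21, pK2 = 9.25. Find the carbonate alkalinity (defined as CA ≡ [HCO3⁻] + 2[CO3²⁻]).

CA = [HCO3⁻] + 2[CO3²⁻] = (α₁ + 2α₂)·DIC
At pH 8.36: [H⁺]/K1 = 10^-2.15 = 0.0070795, K2/[H⁺] = 10^-0.89 = 0.12882
α₁ = 1/(1 + 0.0070795 + 0.12882) = 1/1.1359 = 0.8804; α₂ = α₁·K2/[H⁺] = 0.1134
α₁ + 2α₂ = 1.1072
CA = 1.1072 × 1.20 = 1.33 mmol/kg

CA = 1.33 mmol/kg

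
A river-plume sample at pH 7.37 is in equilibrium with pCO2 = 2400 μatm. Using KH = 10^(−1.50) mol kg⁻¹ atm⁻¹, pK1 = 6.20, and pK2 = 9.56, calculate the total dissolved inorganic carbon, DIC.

DIC = 1.21 mmol/kg

[CO2*] = KH · pCO2 = 10^(−1.50) × 2400×10^-6 = 7.589×10^-5 mol/kg
α₀ = 1/(1 + K1/[H⁺] + K1K2/[H⁺]²) = 1/(1 + 10^+1.17 + 10^-1.02) = 0.06295
DIC = [CO2*]/α₀ = 7.589×10^-5 / 0.06295 = 1.21 mmol/kg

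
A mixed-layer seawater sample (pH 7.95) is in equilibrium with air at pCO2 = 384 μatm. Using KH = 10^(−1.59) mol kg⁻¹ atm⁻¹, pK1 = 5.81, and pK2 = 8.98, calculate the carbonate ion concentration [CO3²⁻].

[CO2*] = KH · pCO2 = 10^(−1.59) × 384×10^-6 = 9.870×10^-6 mol/kg
α₀ = 1/(1 + K1/[H⁺] + K1K2/[H⁺]²) = 1/(1 + 10^+2.14 + 10^+1.11) = 0.006582
DIC = [CO2*]/α₀ = 9.870×10^-6 / 0.006582 = 1.500 mmol/kg
[CO3²⁻] = α₂·DIC; α₂ = 0.08480, so [CO3²⁻] = 0.08480 × 1.500 = 0.127 mmol/kg

[CO3²⁻] = 0.127 mmol/kg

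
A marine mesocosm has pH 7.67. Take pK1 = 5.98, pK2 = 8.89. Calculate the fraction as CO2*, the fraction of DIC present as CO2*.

α₀ = 0.0189

α₀ = 1 / (1 + K1/[H⁺] + K1K2/[H⁺]²) = 1 / (1 + 10^+1.69 + 10^+0.47)
   = 1 / (1 + 48.978 + 2.9512) = 1/52.929 = 0.01889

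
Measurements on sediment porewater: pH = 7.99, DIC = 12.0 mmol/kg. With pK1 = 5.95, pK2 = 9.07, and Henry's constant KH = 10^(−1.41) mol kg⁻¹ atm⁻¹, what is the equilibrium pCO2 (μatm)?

α₀ = 1 / (1 + K1/[H⁺] + K1K2/[H⁺]²) = 1 / (1 + 10^+2.04 + 10^+0.96)
   = 1 / (1 + 109.65 + 9.1201) = 1/119.77 = 0.008349
[CO2*] = α₀ × DIC = 0.008349 × 12.0 = 0.1002 mmol/kg
pCO2 = [CO2*]/KH = 1.002×10^-4 / 3.890×10^-2 = 2580 μatm

pCO2 = 2580 μatm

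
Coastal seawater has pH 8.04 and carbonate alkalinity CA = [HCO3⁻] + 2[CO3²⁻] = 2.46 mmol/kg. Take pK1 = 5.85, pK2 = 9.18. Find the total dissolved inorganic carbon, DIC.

DIC = 2.32 mmol/kg

CA = [HCO3⁻] + 2[CO3²⁻] = (α₁ + 2α₂)·DIC
At pH 8.04: [H⁺]/K1 = 10^-2.19 = 0.0064565, K2/[H⁺] = 10^-1.14 = 0.072444
α₁ = 1/(1 + 0.0064565 + 0.072444) = 1/1.0789 = 0.9269; α₂ = α₁·K2/[H⁺] = 0.06715
α₁ + 2α₂ = 1.0612
DIC = CA / (α₁ + 2α₂) = 2.46 / 1.0612 = 2.32 mmol/kg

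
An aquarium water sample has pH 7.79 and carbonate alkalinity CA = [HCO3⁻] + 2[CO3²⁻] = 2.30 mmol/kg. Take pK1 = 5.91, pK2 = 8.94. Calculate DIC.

CA = [HCO3⁻] + 2[CO3²⁻] = (α₁ + 2α₂)·DIC
At pH 7.79: [H⁺]/K1 = 10^-1.88 = 0.013183, K2/[H⁺] = 10^-1.15 = 0.070795
α₁ = 1/(1 + 0.013183 + 0.070795) = 1/1.0840 = 0.9225; α₂ = α₁·K2/[H⁺] = 0.06531
α₁ + 2α₂ = 1.0531
DIC = CA / (α₁ + 2α₂) = 2.30 / 1.0531 = 2.18 mmol/kg

DIC = 2.18 mmol/kg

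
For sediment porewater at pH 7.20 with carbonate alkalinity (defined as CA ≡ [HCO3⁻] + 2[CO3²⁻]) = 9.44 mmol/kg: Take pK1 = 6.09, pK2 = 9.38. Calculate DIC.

DIC = 10.1 mmol/kg

CA = [HCO3⁻] + 2[CO3²⁻] = (α₁ + 2α₂)·DIC
At pH 7.20: [H⁺]/K1 = 10^-1.11 = 0.077625, K2/[H⁺] = 10^-2.18 = 0.0066069
α₁ = 1/(1 + 0.077625 + 0.0066069) = 1/1.0842 = 0.9223; α₂ = α₁·K2/[H⁺] = 0.006094
α₁ + 2α₂ = 0.9345
DIC = CA / (α₁ + 2α₂) = 9.44 / 0.9345 = 10.1 mmol/kg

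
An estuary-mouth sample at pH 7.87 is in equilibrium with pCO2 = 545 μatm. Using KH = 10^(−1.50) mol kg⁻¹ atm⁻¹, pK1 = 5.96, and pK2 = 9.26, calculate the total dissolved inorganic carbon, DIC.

[CO2*] = KH · pCO2 = 10^(−1.50) × 545×10^-6 = 1.723×10^-5 mol/kg
α₀ = 1/(1 + K1/[H⁺] + K1K2/[H⁺]²) = 1/(1 + 10^+1.91 + 10^+0.52) = 0.01168
DIC = [CO2*]/α₀ = 1.723×10^-5 / 0.01168 = 1.48 mmol/kg

DIC = 1.48 mmol/kg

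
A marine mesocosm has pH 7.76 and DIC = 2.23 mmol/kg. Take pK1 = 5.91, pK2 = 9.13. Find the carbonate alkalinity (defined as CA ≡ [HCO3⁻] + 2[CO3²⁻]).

CA = 2.29 mmol/kg

CA = [HCO3⁻] + 2[CO3²⁻] = (α₁ + 2α₂)·DIC
At pH 7.76: [H⁺]/K1 = 10^-1.85 = 0.014125, K2/[H⁺] = 10^-1.37 = 0.042658
α₁ = 1/(1 + 0.014125 + 0.042658) = 1/1.0568 = 0.9463; α₂ = α₁·K2/[H⁺] = 0.04037
α₁ + 2α₂ = 1.0270
CA = 1.0270 × 2.23 = 2.29 mmol/kg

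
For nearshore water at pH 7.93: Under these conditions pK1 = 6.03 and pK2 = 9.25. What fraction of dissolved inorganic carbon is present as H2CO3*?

α₀ = 1 / (1 + K1/[H⁺] + K1K2/[H⁺]²) = 1 / (1 + 10^+1.90 + 10^+0.58)
   = 1 / (1 + 79.433 + 3.8019) = 1/84.235 = 0.01187

α₀ = 0.0119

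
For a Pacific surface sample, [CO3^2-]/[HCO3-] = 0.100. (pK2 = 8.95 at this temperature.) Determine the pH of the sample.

From K2 = [H⁺][CO3^2-]/[HCO3-]:  pH = pK2 + log₁₀([CO3^2-]/[HCO3-])
log₁₀(0.100) = -1.000
pH = 8.95 + (-1.000) = 7.95

pH = 7.95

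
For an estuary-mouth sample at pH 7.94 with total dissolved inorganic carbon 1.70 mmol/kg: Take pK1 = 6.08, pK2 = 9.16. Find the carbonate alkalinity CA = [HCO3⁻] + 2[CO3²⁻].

CA = [HCO3⁻] + 2[CO3²⁻] = (α₁ + 2α₂)·DIC
At pH 7.94: [H⁺]/K1 = 10^-1.86 = 0.013804, K2/[H⁺] = 10^-1.22 = 0.060256
α₁ = 1/(1 + 0.013804 + 0.060256) = 1/1.0741 = 0.9310; α₂ = α₁·K2/[H⁺] = 0.05610
α₁ + 2α₂ = 1.0432
CA = 1.0432 × 1.70 = 1.77 mmol/kg

CA = 1.77 mmol/kg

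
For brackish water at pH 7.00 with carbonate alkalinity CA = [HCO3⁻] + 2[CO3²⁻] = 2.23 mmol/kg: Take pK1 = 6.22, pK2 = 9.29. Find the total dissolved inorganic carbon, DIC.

CA = [HCO3⁻] + 2[CO3²⁻] = (α₁ + 2α₂)·DIC
At pH 7.00: [H⁺]/K1 = 10^-0.78 = 0.16596, K2/[H⁺] = 10^-2.29 = 0.0051286
α₁ = 1/(1 + 0.16596 + 0.0051286) = 1/1.1711 = 0.8539; α₂ = α₁·K2/[H⁺] = 0.004379
α₁ + 2α₂ = 0.8627
DIC = CA / (α₁ + 2α₂) = 2.23 / 0.8627 = 2.59 mmol/kg

DIC = 2.59 mmol/kg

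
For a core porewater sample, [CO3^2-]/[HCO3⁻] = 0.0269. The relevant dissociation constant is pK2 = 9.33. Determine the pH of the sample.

From K2 = [H⁺][CO3^2-]/[HCO3⁻]:  pH = pK2 + log₁₀([CO3^2-]/[HCO3⁻])
log₁₀(0.0269) = -1.570
pH = 9.33 + (-1.570) = 7.76

pH = 7.76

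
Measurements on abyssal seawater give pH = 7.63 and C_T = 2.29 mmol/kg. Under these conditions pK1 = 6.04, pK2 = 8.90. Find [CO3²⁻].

α₂ = 1 / (1 + [H⁺]/K2 + [H⁺]²/(K1K2)) = 1 / (1 + 10^+1.27 + 10^-0.32)
   = 1 / (1 + 18.621 + 0.47863) = 1/20.100 = 0.04975
[CO3²⁻] = α₂ × DIC = 0.04975 × 2.29 = 0.114 mmol/kg

[CO3²⁻] = 0.114 mmol/kg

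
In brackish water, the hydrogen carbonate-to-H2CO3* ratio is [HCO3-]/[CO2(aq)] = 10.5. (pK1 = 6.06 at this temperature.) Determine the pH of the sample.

From K1 = [H⁺][HCO3-]/[CO2(aq)]:  pH = pK1 + log₁₀([HCO3-]/[CO2(aq)])
log₁₀(10.5) = +1.021
pH = 6.06 + (+1.021) = 7.08

pH = 7.08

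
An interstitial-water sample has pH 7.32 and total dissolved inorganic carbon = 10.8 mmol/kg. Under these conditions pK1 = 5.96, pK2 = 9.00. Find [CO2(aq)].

α₀ = 1 / (1 + K1/[H⁺] + K1K2/[H⁺]²) = 1 / (1 + 10^+1.36 + 10^-0.32)
   = 1 / (1 + 22.909 + 0.47863) = 1/24.387 = 0.04100
[CO2*] = α₀ × DIC = 0.04100 × 10.8 = 0.443 mmol/kg

[CO2*] = 0.443 mmol/kg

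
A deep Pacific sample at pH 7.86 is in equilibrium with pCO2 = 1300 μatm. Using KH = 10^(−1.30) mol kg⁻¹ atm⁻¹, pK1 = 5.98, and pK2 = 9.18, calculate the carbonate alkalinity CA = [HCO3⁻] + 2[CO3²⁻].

CA = 5.42 mmol/kg

[CO2*] = KH · pCO2 = 10^(−1.30) × 1300×10^-6 = 6.515×10^-5 mol/kg
α₀ = 1/(1 + K1/[H⁺] + K1K2/[H⁺]²) = 1/(1 + 10^+1.88 + 10^+0.56) = 0.01242
DIC = [CO2*]/α₀ = 6.515×10^-5 / 0.01242 = 5.244 mmol/kg
CA = (α₁ + 2α₂)·DIC = (0.9425 + 2×0.04511) × 5.244 = 5.42 mmol/kg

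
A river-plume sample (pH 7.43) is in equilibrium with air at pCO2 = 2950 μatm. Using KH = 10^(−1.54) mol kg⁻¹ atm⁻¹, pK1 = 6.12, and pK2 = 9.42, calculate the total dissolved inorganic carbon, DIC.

DIC = 1.84 mmol/kg

[CO2*] = KH · pCO2 = 10^(−1.54) × 2950×10^-6 = 8.508×10^-5 mol/kg
α₀ = 1/(1 + K1/[H⁺] + K1K2/[H⁺]²) = 1/(1 + 10^+1.31 + 10^-0.68) = 0.04624
DIC = [CO2*]/α₀ = 8.508×10^-5 / 0.04624 = 1.84 mmol/kg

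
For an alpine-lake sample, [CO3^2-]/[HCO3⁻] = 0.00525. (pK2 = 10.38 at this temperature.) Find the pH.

From K2 = [H⁺][CO3^2-]/[HCO3⁻]:  pH = pK2 + log₁₀([CO3^2-]/[HCO3⁻])
log₁₀(0.00525) = -2.280
pH = 10.38 + (-2.280) = 8.10

pH = 8.10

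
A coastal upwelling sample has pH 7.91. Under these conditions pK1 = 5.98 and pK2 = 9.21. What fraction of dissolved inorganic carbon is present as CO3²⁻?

α₂ = 1 / (1 + [H⁺]/K2 + [H⁺]²/(K1K2)) = 1 / (1 + 10^+1.30 + 10^-0.63)
   = 1 / (1 + 19.953 + 0.23442) = 1/21.187 = 0.04720

α₂ = 0.0472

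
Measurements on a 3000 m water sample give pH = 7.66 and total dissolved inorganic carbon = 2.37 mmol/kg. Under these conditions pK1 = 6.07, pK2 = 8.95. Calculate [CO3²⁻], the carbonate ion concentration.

[CO3²⁻] = 0.113 mmol/kg

α₂ = 1 / (1 + [H⁺]/K2 + [H⁺]²/(K1K2)) = 1 / (1 + 10^+1.29 + 10^-0.30)
   = 1 / (1 + 19.498 + 0.50119) = 1/21.000 = 0.04762
[CO3²⁻] = α₂ × DIC = 0.04762 × 2.37 = 0.113 mmol/kg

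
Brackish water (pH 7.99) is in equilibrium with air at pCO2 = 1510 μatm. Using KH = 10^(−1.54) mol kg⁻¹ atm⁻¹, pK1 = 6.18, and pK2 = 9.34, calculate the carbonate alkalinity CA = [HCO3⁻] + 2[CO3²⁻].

CA = 3.06 mmol/kg

[CO2*] = KH · pCO2 = 10^(−1.54) × 1510×10^-6 = 4.355×10^-5 mol/kg
α₀ = 1/(1 + K1/[H⁺] + K1K2/[H⁺]²) = 1/(1 + 10^+1.81 + 10^+0.46) = 0.01461
DIC = [CO2*]/α₀ = 4.355×10^-5 / 0.01461 = 2.981 mmol/kg
CA = (α₁ + 2α₂)·DIC = (0.9433 + 2×0.04213) × 2.981 = 3.06 mmol/kg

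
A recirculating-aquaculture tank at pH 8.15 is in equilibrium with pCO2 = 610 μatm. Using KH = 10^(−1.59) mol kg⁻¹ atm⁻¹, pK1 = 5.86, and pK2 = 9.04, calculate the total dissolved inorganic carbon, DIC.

[CO2*] = KH · pCO2 = 10^(−1.59) × 610×10^-6 = 1.568×10^-5 mol/kg
α₀ = 1/(1 + K1/[H⁺] + K1K2/[H⁺]²) = 1/(1 + 10^+2.29 + 10^+1.40) = 0.004523
DIC = [CO2*]/α₀ = 1.568×10^-5 / 0.004523 = 3.47 mmol/kg

DIC = 3.47 mmol/kg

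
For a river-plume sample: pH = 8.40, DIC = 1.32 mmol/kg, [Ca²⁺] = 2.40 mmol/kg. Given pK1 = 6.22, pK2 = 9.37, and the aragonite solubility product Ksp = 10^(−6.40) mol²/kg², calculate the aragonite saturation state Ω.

α₂ = 1 / (1 + [H⁺]/K2 + [H⁺]²/(K1K2)) = 1 / (1 + 10^+0.97 + 10^-1.21)
   = 1 / (1 + 9.3325 + 0.061660) = 1/10.394 = 0.09621
[CO3²⁻] = α₂ × DIC = 0.09621 × 1.32 = 0.1270 mmol/kg
Ksp = 10^(−6.40) = 3.981×10^-7
Ω = [Ca²⁺][CO3²⁻]/Ksp = (2.40×10^-3)(1.270×10^-4) / 3.981×10^-7 = 0.766

Ω = 0.766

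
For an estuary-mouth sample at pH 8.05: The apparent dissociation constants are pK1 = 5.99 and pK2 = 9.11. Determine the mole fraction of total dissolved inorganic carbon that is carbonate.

α₂ = 1 / (1 + [H⁺]/K2 + [H⁺]²/(K1K2)) = 1 / (1 + 10^+1.06 + 10^-1.00)
   = 1 / (1 + 11.482 + 0.10000) = 1/12.582 = 0.07948

α₂ = 0.0795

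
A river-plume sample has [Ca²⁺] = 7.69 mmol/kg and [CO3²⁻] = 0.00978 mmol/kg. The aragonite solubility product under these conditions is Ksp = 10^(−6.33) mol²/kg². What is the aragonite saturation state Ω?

Ω = 0.161

Ksp = 10^(−6.33) = 4.677×10^-7
Ω = [Ca²⁺][CO3²⁻]/Ksp = (7.69×10^-3)(0.00978×10^-3) / 4.677×10^-7 = 0.161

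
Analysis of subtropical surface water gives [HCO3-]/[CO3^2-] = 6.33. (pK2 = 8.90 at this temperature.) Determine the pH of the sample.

pH = 8.10

From K2 = [H⁺][CO3^2-]/[HCO3-]:  pH = pK2 − log₁₀([HCO3-]/[CO3^2-])
log₁₀(6.33) = +0.801
pH = 8.90 − (+0.801) = 8.10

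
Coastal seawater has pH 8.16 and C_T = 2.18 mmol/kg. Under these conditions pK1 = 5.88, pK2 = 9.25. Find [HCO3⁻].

α₁ = 1 / (1 + [H⁺]/K1 + K2/[H⁺]) = 1 / (1 + 10^-2.28 + 10^-1.09)
   = 1 / (1 + 0.0052481 + 0.081283) = 1/1.0865 = 0.9204
[HCO3⁻] = α₁ × DIC = 0.9204 × 2.18 = 2.01 mmol/kg

[HCO3⁻] = 2.01 mmol/kg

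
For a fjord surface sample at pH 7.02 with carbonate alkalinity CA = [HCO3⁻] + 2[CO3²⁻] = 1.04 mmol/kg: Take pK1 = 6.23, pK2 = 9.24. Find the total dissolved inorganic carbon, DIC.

DIC = 1.20 mmol/kg

CA = [HCO3⁻] + 2[CO3²⁻] = (α₁ + 2α₂)·DIC
At pH 7.02: [H⁺]/K1 = 10^-0.79 = 0.16218, K2/[H⁺] = 10^-2.22 = 0.0060256
α₁ = 1/(1 + 0.16218 + 0.0060256) = 1/1.1682 = 0.8560; α₂ = α₁·K2/[H⁺] = 0.005158
α₁ + 2α₂ = 0.8663
DIC = CA / (α₁ + 2α₂) = 1.04 / 0.8663 = 1.20 mmol/kg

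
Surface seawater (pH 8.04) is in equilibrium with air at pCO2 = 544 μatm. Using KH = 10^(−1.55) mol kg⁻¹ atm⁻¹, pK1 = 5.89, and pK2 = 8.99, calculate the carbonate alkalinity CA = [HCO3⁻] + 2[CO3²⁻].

[CO2*] = KH · pCO2 = 10^(−1.55) × 544×10^-6 = 1.533×10^-5 mol/kg
α₀ = 1/(1 + K1/[H⁺] + K1K2/[H⁺]²) = 1/(1 + 10^+2.15 + 10^+1.20) = 0.006325
DIC = [CO2*]/α₀ = 1.533×10^-5 / 0.006325 = 2.424 mmol/kg
CA = (α₁ + 2α₂)·DIC = (0.8934 + 2×0.1002) × 2.424 = 2.65 mmol/kg

CA = 2.65 mmol/kg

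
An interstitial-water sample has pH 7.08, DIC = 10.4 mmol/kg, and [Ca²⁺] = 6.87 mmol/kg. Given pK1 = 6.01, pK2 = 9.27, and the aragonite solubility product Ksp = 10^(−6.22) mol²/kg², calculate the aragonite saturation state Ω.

Ω = 0.701

α₂ = 1 / (1 + [H⁺]/K2 + [H⁺]²/(K1K2)) = 1 / (1 + 10^+2.19 + 10^+1.12)
   = 1 / (1 + 154.88 + 13.183) = 1/169.06 = 0.005915
[CO3²⁻] = α₂ × DIC = 0.005915 × 10.4 = 0.06152 mmol/kg
Ksp = 10^(−6.22) = 6.026×10^-7
Ω = [Ca²⁺][CO3²⁻]/Ksp = (6.87×10^-3)(6.152×10^-5) / 6.026×10^-7 = 0.701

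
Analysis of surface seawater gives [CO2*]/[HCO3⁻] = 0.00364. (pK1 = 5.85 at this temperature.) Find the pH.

From K1 = [H⁺][HCO3⁻]/[CO2*]:  pH = pK1 − log₁₀([CO2*]/[HCO3⁻])
log₁₀(0.00364) = -2.439
pH = 5.85 − (-2.439) = 8.29

pH = 8.29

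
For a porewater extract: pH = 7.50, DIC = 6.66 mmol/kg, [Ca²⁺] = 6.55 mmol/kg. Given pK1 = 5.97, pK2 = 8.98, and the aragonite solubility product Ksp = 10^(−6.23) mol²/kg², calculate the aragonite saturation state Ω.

α₂ = 1 / (1 + [H⁺]/K2 + [H⁺]²/(K1K2)) = 1 / (1 + 10^+1.48 + 10^-0.05)
   = 1 / (1 + 30.200 + 0.89125) = 1/32.091 = 0.03116
[CO3²⁻] = α₂ × DIC = 0.03116 × 6.66 = 0.2075 mmol/kg
Ksp = 10^(−6.23) = 5.888×10^-7
Ω = [Ca²⁺][CO3²⁻]/Ksp = (6.55×10^-3)(2.075×10^-4) / 5.888×10^-7 = 2.31

Ω = 2.31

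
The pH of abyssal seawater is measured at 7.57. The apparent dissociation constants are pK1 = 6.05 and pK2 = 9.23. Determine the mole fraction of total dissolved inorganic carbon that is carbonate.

α₂ = 1 / (1 + [H⁺]/K2 + [H⁺]²/(K1K2)) = 1 / (1 + 10^+1.66 + 10^+0.14)
   = 1 / (1 + 45.709 + 1.3804) = 1/48.089 = 0.02079

α₂ = 0.0208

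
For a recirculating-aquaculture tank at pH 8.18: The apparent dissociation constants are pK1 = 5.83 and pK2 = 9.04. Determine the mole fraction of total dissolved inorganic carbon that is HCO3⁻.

α₁ = 0.875

α₁ = 1 / (1 + [H⁺]/K1 + K2/[H⁺]) = 1 / (1 + 10^-2.35 + 10^-0.86)
   = 1 / (1 + 0.0044668 + 0.13804) = 1/1.1425 = 0.8753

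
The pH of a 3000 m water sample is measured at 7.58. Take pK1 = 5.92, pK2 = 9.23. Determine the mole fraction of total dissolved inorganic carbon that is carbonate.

α₂ = 1 / (1 + [H⁺]/K2 + [H⁺]²/(K1K2)) = 1 / (1 + 10^+1.65 + 10^-0.01)
   = 1 / (1 + 44.668 + 0.97724) = 1/46.646 = 0.02144

α₂ = 0.0214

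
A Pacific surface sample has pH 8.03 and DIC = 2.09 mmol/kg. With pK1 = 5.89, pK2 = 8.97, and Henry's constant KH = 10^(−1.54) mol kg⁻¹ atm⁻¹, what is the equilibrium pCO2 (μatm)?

α₀ = 1 / (1 + K1/[H⁺] + K1K2/[H⁺]²) = 1 / (1 + 10^+2.14 + 10^+1.20)
   = 1 / (1 + 138.04 + 15.849) = 1/154.89 = 0.006456
[CO2*] = α₀ × DIC = 0.006456 × 2.09 = 0.01349 mmol/kg = 13.49 μmol/kg
pCO2 = [CO2*]/KH = 1.349×10^-5 / 2.884×10^-2 = 468 μatm

pCO2 = 468 μatm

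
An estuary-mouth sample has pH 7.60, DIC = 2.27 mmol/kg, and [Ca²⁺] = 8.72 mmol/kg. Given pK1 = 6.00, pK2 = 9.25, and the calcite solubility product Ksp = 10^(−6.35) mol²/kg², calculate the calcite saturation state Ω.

Ω = 0.947

α₂ = 1 / (1 + [H⁺]/K2 + [H⁺]²/(K1K2)) = 1 / (1 + 10^+1.65 + 10^+0.05)
   = 1 / (1 + 44.668 + 1.1220) = 1/46.790 = 0.02137
[CO3²⁻] = α₂ × DIC = 0.02137 × 2.27 = 0.04851 mmol/kg
Ksp = 10^(−6.35) = 4.467×10^-7
Ω = [Ca²⁺][CO3²⁻]/Ksp = (8.72×10^-3)(4.851×10^-5) / 4.467×10^-7 = 0.947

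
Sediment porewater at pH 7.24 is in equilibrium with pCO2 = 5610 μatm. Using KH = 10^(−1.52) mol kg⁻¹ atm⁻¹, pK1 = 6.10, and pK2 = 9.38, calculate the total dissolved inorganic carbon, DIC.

[CO2*] = KH · pCO2 = 10^(−1.52) × 5610×10^-6 = 1.694×10^-4 mol/kg
α₀ = 1/(1 + K1/[H⁺] + K1K2/[H⁺]²) = 1/(1 + 10^+1.14 + 10^-1.00) = 0.06710
DIC = [CO2*]/α₀ = 1.694×10^-4 / 0.06710 = 2.52 mmol/kg

DIC = 2.52 mmol/kg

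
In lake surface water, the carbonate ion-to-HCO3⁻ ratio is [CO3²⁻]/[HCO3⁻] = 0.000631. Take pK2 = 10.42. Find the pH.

From K2 = [H⁺][CO3²⁻]/[HCO3⁻]:  pH = pK2 + log₁₀([CO3²⁻]/[HCO3⁻])
log₁₀(0.000631) = -3.200
pH = 10.42 + (-3.200) = 7.22

pH = 7.22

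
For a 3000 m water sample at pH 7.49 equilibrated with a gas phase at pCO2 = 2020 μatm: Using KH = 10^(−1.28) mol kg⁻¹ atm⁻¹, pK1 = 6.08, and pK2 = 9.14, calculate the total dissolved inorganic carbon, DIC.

DIC = 2.89 mmol/kg

[CO2*] = KH · pCO2 = 10^(−1.28) × 2020×10^-6 = 1.060×10^-4 mol/kg
α₀ = 1/(1 + K1/[H⁺] + K1K2/[H⁺]²) = 1/(1 + 10^+1.41 + 10^-0.24) = 0.03666
DIC = [CO2*]/α₀ = 1.060×10^-4 / 0.03666 = 2.89 mmol/kg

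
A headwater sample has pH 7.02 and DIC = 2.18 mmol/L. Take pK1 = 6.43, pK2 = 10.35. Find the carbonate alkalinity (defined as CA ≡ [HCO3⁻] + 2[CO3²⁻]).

CA = [HCO3⁻] + 2[CO3²⁻] = (α₁ + 2α₂)·DIC
At pH 7.02: [H⁺]/K1 = 10^-0.59 = 0.25704, K2/[H⁺] = 10^-3.33 = 0.00046774
α₁ = 1/(1 + 0.25704 + 0.00046774) = 1/1.2575 = 0.7952; α₂ = α₁·K2/[H⁺] = 0.0003720
α₁ + 2α₂ = 0.7960
CA = 0.7960 × 2.18 = 1.74 mmol/L

CA = 1.74 mmol/L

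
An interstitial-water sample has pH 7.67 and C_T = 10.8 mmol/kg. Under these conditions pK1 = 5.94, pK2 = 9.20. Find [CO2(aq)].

[CO2*] = 0.192 mmol/kg

α₀ = 1 / (1 + K1/[H⁺] + K1K2/[H⁺]²) = 1 / (1 + 10^+1.73 + 10^+0.20)
   = 1 / (1 + 53.703 + 1.5849) = 1/56.288 = 0.01777
[CO2*] = α₀ × DIC = 0.01777 × 10.8 = 0.192 mmol/kg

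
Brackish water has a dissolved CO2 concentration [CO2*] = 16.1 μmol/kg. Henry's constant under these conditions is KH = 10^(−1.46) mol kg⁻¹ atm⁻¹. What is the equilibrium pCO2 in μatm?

KH = 10^(−1.46) = 3.467×10^-2 mol kg⁻¹ atm⁻¹
pCO2 = [CO2*]/KH = 16.1×10^-6 / 3.467×10^-2 = 4.64×10^-4 atm = 464 μatm

pCO2 = 464 μatm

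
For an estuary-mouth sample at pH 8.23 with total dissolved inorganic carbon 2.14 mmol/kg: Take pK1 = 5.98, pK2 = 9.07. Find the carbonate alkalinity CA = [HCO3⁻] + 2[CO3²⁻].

CA = [HCO3⁻] + 2[CO3²⁻] = (α₁ + 2α₂)·DIC
At pH 8.23: [H⁺]/K1 = 10^-2.25 = 0.0056234, K2/[H⁺] = 10^-0.84 = 0.14454
α₁ = 1/(1 + 0.0056234 + 0.14454) = 1/1.1502 = 0.8694; α₂ = α₁·K2/[H⁺] = 0.1257
α₁ + 2α₂ = 1.1208
CA = 1.1208 × 2.14 = 2.40 mmol/kg

CA = 2.40 mmol/kg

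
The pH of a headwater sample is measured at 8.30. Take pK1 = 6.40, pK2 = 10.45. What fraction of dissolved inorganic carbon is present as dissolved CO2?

α₀ = 0.0123

α₀ = 1 / (1 + K1/[H⁺] + K1K2/[H⁺]²) = 1 / (1 + 10^+1.90 + 10^-0.25)
   = 1 / (1 + 79.433 + 0.56234) = 1/80.995 = 0.01235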